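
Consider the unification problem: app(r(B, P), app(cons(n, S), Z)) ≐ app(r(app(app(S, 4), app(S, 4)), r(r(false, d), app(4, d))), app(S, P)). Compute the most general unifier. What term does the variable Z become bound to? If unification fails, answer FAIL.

FAIL

Decompose app/2: r(B, P) ≐ r(app(app(S, 4), app(S, 4)), r(r(false, d), app(4, d))),  app(cons(n, S), Z) ≐ app(S, P).
Decompose r/2: B ≐ app(app(S, 4), app(S, 4)),  P ≐ r(r(false, d), app(4, d)).
Bind B := app(app(S, 4), app(S, 4)); no other remaining equation mentions B.
Bind P := r(r(false, d), app(4, d)); substituting into the remaining equation gives: app(cons(n, S), Z) ≐ app(S, r(r(false, d), app(4, d))).
Decompose app/2: cons(n, S) ≐ S,  Z ≐ r(r(false, d), app(4, d)).
Occurs check fails: S occurs in cons(n, S); the equation S ≐ cons(n, S) has no finite solution.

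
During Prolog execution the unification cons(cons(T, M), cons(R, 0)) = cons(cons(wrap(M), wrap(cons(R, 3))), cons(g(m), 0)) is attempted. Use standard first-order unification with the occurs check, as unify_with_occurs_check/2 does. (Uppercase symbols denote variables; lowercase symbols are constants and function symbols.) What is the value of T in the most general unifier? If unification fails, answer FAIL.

Decompose cons/2: cons(T, M) = cons(wrap(M), wrap(cons(R, 3))),  cons(R, 0) = cons(g(m), 0).
Decompose cons/2: T = wrap(M),  M = wrap(cons(R, 3)).
Bind T := wrap(M); no other remaining equation mentions T.
Bind M := wrap(cons(R, 3)); no other remaining equation mentions M. Substituting into the earlier binding gives T := wrap(wrap(cons(R, 3))).
Decompose cons/2: R = g(m),  0 = 0.
Bind R := g(m); no other remaining equation mentions R. Substituting into the earlier bindings gives T := wrap(wrap(cons(g(m), 3))), M := wrap(cons(g(m), 3)).
Delete trivial equation 0 = 0.
MGU = { T = wrap(wrap(cons(g(m), 3))), M = wrap(cons(g(m), 3)), R = g(m) }, so T = wrap(wrap(cons(g(m), 3))).

wrap(wrap(cons(g(m), 3)))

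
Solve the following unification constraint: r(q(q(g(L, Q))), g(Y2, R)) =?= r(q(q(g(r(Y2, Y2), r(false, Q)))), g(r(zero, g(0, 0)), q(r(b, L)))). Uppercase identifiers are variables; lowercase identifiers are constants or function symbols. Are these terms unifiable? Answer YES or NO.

Decompose r/2: q(q(g(L, Q))) =?= q(q(g(r(Y2, Y2), r(false, Q)))),  g(Y2, R) =?= g(r(zero, g(0, 0)), q(r(b, L))).
Decompose q/1: q(g(L, Q)) =?= q(g(r(Y2, Y2), r(false, Q))).
Decompose q/1: g(L, Q) =?= g(r(Y2, Y2), r(false, Q)).
Decompose g/2: L =?= r(Y2, Y2),  Q =?= r(false, Q).
Bind L := r(Y2, Y2); substituting into the one remaining equation that mentions L gives: g(Y2, R) =?= g(r(zero, g(0, 0)), q(r(b, r(Y2, Y2)))).
Occurs check fails: Q occurs in r(false, Q); the equation Q =?= r(false, Q) has no finite solution.

NO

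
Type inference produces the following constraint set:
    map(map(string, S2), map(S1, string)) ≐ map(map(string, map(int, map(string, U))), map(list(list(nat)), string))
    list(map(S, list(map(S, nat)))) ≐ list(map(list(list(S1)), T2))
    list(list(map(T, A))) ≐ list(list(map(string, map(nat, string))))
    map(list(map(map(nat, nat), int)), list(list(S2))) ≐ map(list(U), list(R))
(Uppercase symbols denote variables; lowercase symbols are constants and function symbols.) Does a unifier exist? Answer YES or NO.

Decompose map/2: map(string, S2) ≐ map(string, map(int, map(string, U))),  map(S1, string) ≐ map(list(list(nat)), string).
Decompose map/2: string ≐ string,  S2 ≐ map(int, map(string, U)).
Delete trivial equation string ≐ string.
Bind S2 := map(int, map(string, U)); substituting into the one remaining equation that mentions S2 gives: map(list(map(map(nat, nat), int)), list(list(map(int, map(string, U))))) ≐ map(list(U), list(R)).
Decompose map/2: S1 ≐ list(list(nat)),  string ≐ string.
Bind S1 := list(list(nat)); substituting into the one remaining equation that mentions S1 gives: list(map(S, list(map(S, nat)))) ≐ list(map(list(list(list(list(nat)))), T2)).
Delete trivial equation string ≐ string.
Decompose list/1: map(S, list(map(S, nat))) ≐ map(list(list(list(list(nat)))), T2).
Decompose map/2: S ≐ list(list(list(list(nat)))),  list(map(S, nat)) ≐ T2.
Bind S := list(list(list(list(nat)))); substituting into the one remaining equation that mentions S gives: list(map(list(list(list(list(nat)))), nat)) ≐ T2.
Bind T2 := list(map(list(list(list(list(nat)))), nat)); no other remaining equation mentions T2.
Decompose list/1: list(map(T, A)) ≐ list(map(string, map(nat, string))).
Decompose list/1: map(T, A) ≐ map(string, map(nat, string)).
Decompose map/2: T ≐ string,  A ≐ map(nat, string).
Bind T := string; no other remaining equation mentions T.
Bind A := map(nat, string); no other remaining equation mentions A.
Decompose map/2: list(map(map(nat, nat), int)) ≐ list(U),  list(list(map(int, map(string, U)))) ≐ list(R).
Decompose list/1: map(map(nat, nat), int) ≐ U.
Bind U := map(map(nat, nat), int); substituting into the remaining equation gives: list(list(map(int, map(string, map(map(nat, nat), int))))) ≐ list(R). Substituting into the earlier binding gives S2 := map(int, map(string, map(map(nat, nat), int))).
Decompose list/1: list(map(int, map(string, map(map(nat, nat), int)))) ≐ R.
Bind R := list(map(int, map(string, map(map(nat, nat), int)))).
No equations remain and no clash or occurs-check failure arose, so a unifier exists.

YES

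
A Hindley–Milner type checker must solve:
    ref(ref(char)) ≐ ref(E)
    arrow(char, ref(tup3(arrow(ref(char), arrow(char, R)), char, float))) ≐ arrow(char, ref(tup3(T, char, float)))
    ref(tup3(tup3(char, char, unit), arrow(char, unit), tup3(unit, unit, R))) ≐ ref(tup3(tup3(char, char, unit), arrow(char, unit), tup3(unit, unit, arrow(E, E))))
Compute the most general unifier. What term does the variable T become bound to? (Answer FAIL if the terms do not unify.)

arrow(ref(char), arrow(char, arrow(ref(char), ref(char))))

Decompose ref/1: ref(char) ≐ E.
Bind E := ref(char); substituting into the one remaining equation that mentions E gives: ref(tup3(tup3(char, char, unit), arrow(char, unit), tup3(unit, unit, R))) ≐ ref(tup3(tup3(char, char, unit), arrow(char, unit), tup3(unit, unit, arrow(ref(char), ref(char))))).
Decompose arrow/2: char ≐ char,  ref(tup3(arrow(ref(char), arrow(char, R)), char, float)) ≐ ref(tup3(T, char, float)).
Delete trivial equation char ≐ char.
Decompose ref/1: tup3(arrow(ref(char), arrow(char, R)), char, float) ≐ tup3(T, char, float).
Decompose tup3/3: arrow(ref(char), arrow(char, R)) ≐ T,  char ≐ char,  float ≐ float.
Bind T := arrow(ref(char), arrow(char, R)); no other remaining equation mentions T.
Delete trivial equation char ≐ char.
Delete trivial equation float ≐ float.
Decompose ref/1: tup3(tup3(char, char, unit), arrow(char, unit), tup3(unit, unit, R)) ≐ tup3(tup3(char, char, unit), arrow(char, unit), tup3(unit, unit, arrow(ref(char), ref(char)))).
Decompose tup3/3: tup3(char, char, unit) ≐ tup3(char, char, unit),  arrow(char, unit) ≐ arrow(char, unit),  tup3(unit, unit, R) ≐ tup3(unit, unit, arrow(ref(char), ref(char))).
Delete trivial equation tup3(char, char, unit) ≐ tup3(char, char, unit).
Delete trivial equation arrow(char, unit) ≐ arrow(char, unit).
Decompose tup3/3: unit ≐ unit,  unit ≐ unit,  R ≐ arrow(ref(char), ref(char)).
Delete trivial equation unit ≐ unit.
Delete trivial equation unit ≐ unit.
Bind R := arrow(ref(char), ref(char)). Substituting into the earlier binding gives T := arrow(ref(char), arrow(char, arrow(ref(char), ref(char)))).
MGU = { E -> ref(char), T -> arrow(ref(char), arrow(char, arrow(ref(char), ref(char)))), R -> arrow(ref(char), ref(char)) }, so T -> arrow(ref(char), arrow(char, arrow(ref(char), ref(char)))).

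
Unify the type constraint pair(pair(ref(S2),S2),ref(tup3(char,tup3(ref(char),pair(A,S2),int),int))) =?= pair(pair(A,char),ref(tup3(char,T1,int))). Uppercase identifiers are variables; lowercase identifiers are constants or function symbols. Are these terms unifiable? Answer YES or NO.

YES

Decompose pair/2: pair(ref(S2),S2) =?= pair(A,char),  ref(tup3(char,tup3(ref(char),pair(A,S2),int),int)) =?= ref(tup3(char,T1,int)).
Decompose pair/2: ref(S2) =?= A,  S2 =?= char.
Bind A := ref(S2); substituting into the one remaining equation that mentions A gives: ref(tup3(char,tup3(ref(char),pair(ref(S2),S2),int),int)) =?= ref(tup3(char,T1,int)).
Bind S2 := char; substituting into the remaining equation gives: ref(tup3(char,tup3(ref(char),pair(ref(char),char),int),int)) =?= ref(tup3(char,T1,int)). Substituting into the earlier binding gives A := ref(char).
Decompose ref/1: tup3(char,tup3(ref(char),pair(ref(char),char),int),int) =?= tup3(char,T1,int).
Decompose tup3/3: char =?= char,  tup3(ref(char),pair(ref(char),char),int) =?= T1,  int =?= int.
Delete trivial equation char =?= char.
Bind T1 := tup3(ref(char),pair(ref(char),char),int); no other remaining equation mentions T1.
Delete trivial equation int =?= int.
No equations remain and no clash or occurs-check failure arose, so a unifier exists.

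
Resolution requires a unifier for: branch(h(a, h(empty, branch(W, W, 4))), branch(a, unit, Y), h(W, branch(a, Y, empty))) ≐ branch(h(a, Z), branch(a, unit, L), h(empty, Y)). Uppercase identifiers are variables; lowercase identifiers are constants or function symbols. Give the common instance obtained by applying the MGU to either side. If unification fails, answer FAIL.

FAIL

Decompose branch/3: h(a, h(empty, branch(W, W, 4))) ≐ h(a, Z),  branch(a, unit, Y) ≐ branch(a, unit, L),  h(W, branch(a, Y, empty)) ≐ h(empty, Y).
Decompose h/2: a ≐ a,  h(empty, branch(W, W, 4)) ≐ Z.
Delete trivial equation a ≐ a.
Bind Z := h(empty, branch(W, W, 4)); no other remaining equation mentions Z.
Decompose branch/3: a ≐ a,  unit ≐ unit,  Y ≐ L.
Delete trivial equation a ≐ a.
Delete trivial equation unit ≐ unit.
Bind Y := L; substituting into the remaining equation gives: h(W, branch(a, L, empty)) ≐ h(empty, L).
Decompose h/2: W ≐ empty,  branch(a, L, empty) ≐ L.
Bind W := empty; no other remaining equation mentions W. Substituting into the earlier binding gives Z := h(empty, branch(empty, empty, 4)).
Occurs check fails: L occurs in branch(a, L, empty); the equation L ≐ branch(a, L, empty) has no finite solution.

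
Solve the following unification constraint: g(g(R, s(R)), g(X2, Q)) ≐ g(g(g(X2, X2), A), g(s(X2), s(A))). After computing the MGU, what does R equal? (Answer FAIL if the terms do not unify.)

Decompose g/2: g(R, s(R)) ≐ g(g(X2, X2), A),  g(X2, Q) ≐ g(s(X2), s(A)).
Decompose g/2: R ≐ g(X2, X2),  s(R) ≐ A.
Bind R := g(X2, X2); substituting into the one remaining equation that mentions R gives: s(g(X2, X2)) ≐ A.
Bind A := s(g(X2, X2)); substituting into the remaining equation gives: g(X2, Q) ≐ g(s(X2), s(s(g(X2, X2)))).
Decompose g/2: X2 ≐ s(X2),  Q ≐ s(s(g(X2, X2))).
Occurs check fails: X2 occurs in s(X2); the equation X2 ≐ s(X2) has no finite solution.

FAIL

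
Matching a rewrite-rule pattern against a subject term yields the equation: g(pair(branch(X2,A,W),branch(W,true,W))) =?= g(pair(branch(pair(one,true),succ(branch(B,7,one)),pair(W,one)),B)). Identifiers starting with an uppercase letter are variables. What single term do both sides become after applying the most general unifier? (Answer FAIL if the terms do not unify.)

FAIL

Decompose g/1: pair(branch(X2,A,W),branch(W,true,W)) =?= pair(branch(pair(one,true),succ(branch(B,7,one)),pair(W,one)),B).
Decompose pair/2: branch(X2,A,W) =?= branch(pair(one,true),succ(branch(B,7,one)),pair(W,one)),  branch(W,true,W) =?= B.
Decompose branch/3: X2 =?= pair(one,true),  A =?= succ(branch(B,7,one)),  W =?= pair(W,one).
Bind X2 := pair(one,true); no other remaining equation mentions X2.
Bind A := succ(branch(B,7,one)); no other remaining equation mentions A.
Occurs check fails: W occurs in pair(W,one); the equation W =?= pair(W,one) has no finite solution.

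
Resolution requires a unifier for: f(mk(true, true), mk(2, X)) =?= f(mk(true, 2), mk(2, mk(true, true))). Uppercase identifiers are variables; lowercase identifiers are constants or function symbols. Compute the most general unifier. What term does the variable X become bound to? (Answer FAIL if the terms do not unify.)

FAIL

Decompose f/2: mk(true, true) =?= mk(true, 2),  mk(2, X) =?= mk(2, mk(true, true)).
Decompose mk/2: true =?= true,  true =?= 2.
Delete trivial equation true =?= true.
Clash: constants true and 2 differ; no unifier exists.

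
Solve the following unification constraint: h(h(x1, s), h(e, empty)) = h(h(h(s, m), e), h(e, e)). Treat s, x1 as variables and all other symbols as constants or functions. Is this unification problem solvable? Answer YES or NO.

Decompose h/2: h(x1, s) = h(h(s, m), e),  h(e, empty) = h(e, e).
Decompose h/2: x1 = h(s, m),  s = e.
Bind x1 := h(s, m); no other remaining equation mentions x1.
Bind s := e; no other remaining equation mentions s. Substituting into the earlier binding gives x1 := h(e, m).
Decompose h/2: e = e,  empty = e.
Delete trivial equation e = e.
Clash: constants empty and e differ; no unifier exists.

NO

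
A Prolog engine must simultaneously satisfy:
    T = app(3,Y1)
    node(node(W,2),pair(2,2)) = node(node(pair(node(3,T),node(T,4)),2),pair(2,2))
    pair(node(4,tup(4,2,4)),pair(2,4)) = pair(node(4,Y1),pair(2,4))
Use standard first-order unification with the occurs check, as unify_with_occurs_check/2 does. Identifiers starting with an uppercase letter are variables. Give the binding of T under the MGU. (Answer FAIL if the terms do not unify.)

app(3,tup(4,2,4))

Bind T := app(3,Y1); substituting into the one remaining equation that mentions T gives: node(node(W,2),pair(2,2)) = node(node(pair(node(3,app(3,Y1)),node(app(3,Y1),4)),2),pair(2,2)).
Decompose node/2: node(W,2) = node(pair(node(3,app(3,Y1)),node(app(3,Y1),4)),2),  pair(2,2) = pair(2,2).
Decompose node/2: W = pair(node(3,app(3,Y1)),node(app(3,Y1),4)),  2 = 2.
Bind W := pair(node(3,app(3,Y1)),node(app(3,Y1),4)); no other remaining equation mentions W.
Delete trivial equation 2 = 2.
Delete trivial equation pair(2,2) = pair(2,2).
Decompose pair/2: node(4,tup(4,2,4)) = node(4,Y1),  pair(2,4) = pair(2,4).
Decompose node/2: 4 = 4,  tup(4,2,4) = Y1.
Delete trivial equation 4 = 4.
Bind Y1 := tup(4,2,4); no other remaining equation mentions Y1. Substituting into the earlier bindings gives T := app(3,tup(4,2,4)), W := pair(node(3,app(3,tup(4,2,4))),node(app(3,tup(4,2,4)),4)).
Delete trivial equation pair(2,4) = pair(2,4).
MGU = { T -> app(3,tup(4,2,4)), W -> pair(node(3,app(3,tup(4,2,4))),node(app(3,tup(4,2,4)),4)), Y1 -> tup(4,2,4) }, so T -> app(3,tup(4,2,4)).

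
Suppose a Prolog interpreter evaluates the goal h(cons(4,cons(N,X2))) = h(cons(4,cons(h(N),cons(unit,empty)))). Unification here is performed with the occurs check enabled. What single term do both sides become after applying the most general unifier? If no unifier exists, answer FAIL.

Decompose h/1: cons(4,cons(N,X2)) = cons(4,cons(h(N),cons(unit,empty))).
Decompose cons/2: 4 = 4,  cons(N,X2) = cons(h(N),cons(unit,empty)).
Delete trivial equation 4 = 4.
Decompose cons/2: N = h(N),  X2 = cons(unit,empty).
Occurs check fails: N occurs in h(N); the equation N = h(N) has no finite solution.

FAIL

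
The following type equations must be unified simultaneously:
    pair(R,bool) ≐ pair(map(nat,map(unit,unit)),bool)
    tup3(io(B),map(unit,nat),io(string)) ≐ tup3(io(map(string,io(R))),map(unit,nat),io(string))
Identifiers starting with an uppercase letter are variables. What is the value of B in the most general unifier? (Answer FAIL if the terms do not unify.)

map(string,io(map(nat,map(unit,unit))))

Decompose pair/2: R ≐ map(nat,map(unit,unit)),  bool ≐ bool.
Bind R := map(nat,map(unit,unit)); substituting into the one remaining equation that mentions R gives: tup3(io(B),map(unit,nat),io(string)) ≐ tup3(io(map(string,io(map(nat,map(unit,unit))))),map(unit,nat),io(string)).
Delete trivial equation bool ≐ bool.
Decompose tup3/3: io(B) ≐ io(map(string,io(map(nat,map(unit,unit))))),  map(unit,nat) ≐ map(unit,nat),  io(string) ≐ io(string).
Decompose io/1: B ≐ map(string,io(map(nat,map(unit,unit)))).
Bind B := map(string,io(map(nat,map(unit,unit)))); no other remaining equation mentions B.
Delete trivial equation map(unit,nat) ≐ map(unit,nat).
Delete trivial equation io(string) ≐ io(string).
MGU = { R -> map(nat,map(unit,unit)), B -> map(string,io(map(nat,map(unit,unit)))) }, so B -> map(string,io(map(nat,map(unit,unit)))).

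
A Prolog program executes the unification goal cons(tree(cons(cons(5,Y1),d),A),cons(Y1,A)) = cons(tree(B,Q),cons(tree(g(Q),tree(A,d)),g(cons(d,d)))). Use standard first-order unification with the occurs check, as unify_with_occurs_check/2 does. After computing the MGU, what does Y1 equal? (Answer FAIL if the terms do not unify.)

Decompose cons/2: tree(cons(cons(5,Y1),d),A) = tree(B,Q),  cons(Y1,A) = cons(tree(g(Q),tree(A,d)),g(cons(d,d))).
Decompose tree/2: cons(cons(5,Y1),d) = B,  A = Q.
Bind B := cons(cons(5,Y1),d); no other remaining equation mentions B.
Bind A := Q; substituting into the remaining equation gives: cons(Y1,Q) = cons(tree(g(Q),tree(Q,d)),g(cons(d,d))).
Decompose cons/2: Y1 = tree(g(Q),tree(Q,d)),  Q = g(cons(d,d)).
Bind Y1 := tree(g(Q),tree(Q,d)); no other remaining equation mentions Y1. Substituting into the earlier binding gives B := cons(cons(5,tree(g(Q),tree(Q,d))),d).
Bind Q := g(cons(d,d)). Substituting into the earlier bindings gives B := cons(cons(5,tree(g(g(cons(d,d))),tree(g(cons(d,d)),d))),d), A := g(cons(d,d)), Y1 := tree(g(g(cons(d,d))),tree(g(cons(d,d)),d)).
MGU = { B = cons(cons(5,tree(g(g(cons(d,d))),tree(g(cons(d,d)),d))),d), A = g(cons(d,d)), Y1 = tree(g(g(cons(d,d))),tree(g(cons(d,d)),d)), Q = g(cons(d,d)) }, so Y1 = tree(g(g(cons(d,d))),tree(g(cons(d,d)),d)).

tree(g(g(cons(d,d))),tree(g(cons(d,d)),d))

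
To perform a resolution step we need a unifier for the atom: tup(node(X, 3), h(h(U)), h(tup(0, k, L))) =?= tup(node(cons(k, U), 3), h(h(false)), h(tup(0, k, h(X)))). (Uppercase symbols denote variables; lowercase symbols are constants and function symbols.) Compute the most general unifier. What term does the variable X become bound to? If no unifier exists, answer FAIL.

cons(k, false)

Decompose tup/3: node(X, 3) =?= node(cons(k, U), 3),  h(h(U)) =?= h(h(false)),  h(tup(0, k, L)) =?= h(tup(0, k, h(X))).
Decompose node/2: X =?= cons(k, U),  3 =?= 3.
Bind X := cons(k, U); substituting into the one remaining equation that mentions X gives: h(tup(0, k, L)) =?= h(tup(0, k, h(cons(k, U)))).
Delete trivial equation 3 =?= 3.
Decompose h/1: h(U) =?= h(false).
Decompose h/1: U =?= false.
Bind U := false; substituting into the remaining equation gives: h(tup(0, k, L)) =?= h(tup(0, k, h(cons(k, false)))). Substituting into the earlier binding gives X := cons(k, false).
Decompose h/1: tup(0, k, L) =?= tup(0, k, h(cons(k, false))).
Decompose tup/3: 0 =?= 0,  k =?= k,  L =?= h(cons(k, false)).
Delete trivial equation 0 =?= 0.
Delete trivial equation k =?= k.
Bind L := h(cons(k, false)).
MGU = { X ↦ cons(k, false), U ↦ false, L ↦ h(cons(k, false)) }, so X ↦ cons(k, false).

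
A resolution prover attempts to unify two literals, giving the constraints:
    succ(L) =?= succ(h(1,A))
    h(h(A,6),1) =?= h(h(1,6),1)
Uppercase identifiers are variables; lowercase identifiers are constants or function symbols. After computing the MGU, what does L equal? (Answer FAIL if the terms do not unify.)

Decompose succ/1: L =?= h(1,A).
Bind L := h(1,A); no other remaining equation mentions L.
Decompose h/2: h(A,6) =?= h(1,6),  1 =?= 1.
Decompose h/2: A =?= 1,  6 =?= 6.
Bind A := 1; no other remaining equation mentions A. Substituting into the earlier binding gives L := h(1,1).
Delete trivial equation 6 =?= 6.
Delete trivial equation 1 =?= 1.
MGU = { L ↦ h(1,1), A ↦ 1 }, so L ↦ h(1,1).

h(1,1)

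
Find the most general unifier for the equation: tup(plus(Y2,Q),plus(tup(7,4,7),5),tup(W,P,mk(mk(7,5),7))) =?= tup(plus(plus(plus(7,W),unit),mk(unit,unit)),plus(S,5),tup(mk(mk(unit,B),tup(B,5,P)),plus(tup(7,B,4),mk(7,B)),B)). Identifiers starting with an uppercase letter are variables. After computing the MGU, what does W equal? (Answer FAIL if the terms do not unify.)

mk(mk(unit,mk(mk(7,5),7)),tup(mk(mk(7,5),7),5,plus(tup(7,mk(mk(7,5),7),4),mk(7,mk(mk(7,5),7)))))

Decompose tup/3: plus(Y2,Q) =?= plus(plus(plus(7,W),unit),mk(unit,unit)),  plus(tup(7,4,7),5) =?= plus(S,5),  tup(W,P,mk(mk(7,5),7)) =?= tup(mk(mk(unit,B),tup(B,5,P)),plus(tup(7,B,4),mk(7,B)),B).
Decompose plus/2: Y2 =?= plus(plus(7,W),unit),  Q =?= mk(unit,unit).
Bind Y2 := plus(plus(7,W),unit); no other remaining equation mentions Y2.
Bind Q := mk(unit,unit); no other remaining equation mentions Q.
Decompose plus/2: tup(7,4,7) =?= S,  5 =?= 5.
Bind S := tup(7,4,7); no other remaining equation mentions S.
Delete trivial equation 5 =?= 5.
Decompose tup/3: W =?= mk(mk(unit,B),tup(B,5,P)),  P =?= plus(tup(7,B,4),mk(7,B)),  mk(mk(7,5),7) =?= B.
Bind W := mk(mk(unit,B),tup(B,5,P)); no other remaining equation mentions W. Substituting into the earlier binding gives Y2 := plus(plus(7,mk(mk(unit,B),tup(B,5,P))),unit).
Bind P := plus(tup(7,B,4),mk(7,B)); no other remaining equation mentions P. Substituting into the earlier bindings gives Y2 := plus(plus(7,mk(mk(unit,B),tup(B,5,plus(tup(7,B,4),mk(7,B))))),unit), W := mk(mk(unit,B),tup(B,5,plus(tup(7,B,4),mk(7,B)))).
Bind B := mk(mk(7,5),7). Substituting into the earlier bindings gives Y2 := plus(plus(7,mk(mk(unit,mk(mk(7,5),7)),tup(mk(mk(7,5),7),5,plus(tup(7,mk(mk(7,5),7),4),mk(7,mk(mk(7,5),7)))))),unit), W := mk(mk(unit,mk(mk(7,5),7)),tup(mk(mk(7,5),7),5,plus(tup(7,mk(mk(7,5),7),4),mk(7,mk(mk(7,5),7))))), P := plus(tup(7,mk(mk(7,5),7),4),mk(7,mk(mk(7,5),7))).
MGU = { Y2 -> plus(plus(7,mk(mk(unit,mk(mk(7,5),7)),tup(mk(mk(7,5),7),5,plus(tup(7,mk(mk(7,5),7),4),mk(7,mk(mk(7,5),7)))))),unit), Q -> mk(unit,unit), S -> tup(7,4,7), W -> mk(mk(unit,mk(mk(7,5),7)),tup(mk(mk(7,5),7),5,plus(tup(7,mk(mk(7,5),7),4),mk(7,mk(mk(7,5),7))))), P -> plus(tup(7,mk(mk(7,5),7),4),mk(7,mk(mk(7,5),7))), B -> mk(mk(7,5),7) }, so W -> mk(mk(unit,mk(mk(7,5),7)),tup(mk(mk(7,5),7),5,plus(tup(7,mk(mk(7,5),7),4),mk(7,mk(mk(7,5),7))))).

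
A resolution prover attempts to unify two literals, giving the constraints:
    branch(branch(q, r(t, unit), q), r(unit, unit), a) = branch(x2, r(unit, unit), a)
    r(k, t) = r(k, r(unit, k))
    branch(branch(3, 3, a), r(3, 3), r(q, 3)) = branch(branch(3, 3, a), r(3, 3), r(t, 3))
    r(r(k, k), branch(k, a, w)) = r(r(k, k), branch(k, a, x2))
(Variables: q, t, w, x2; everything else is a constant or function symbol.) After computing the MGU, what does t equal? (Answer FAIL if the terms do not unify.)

Decompose branch/3: branch(q, r(t, unit), q) = x2,  r(unit, unit) = r(unit, unit),  a = a.
Bind x2 := branch(q, r(t, unit), q); substituting into the one remaining equation that mentions x2 gives: r(r(k, k), branch(k, a, w)) = r(r(k, k), branch(k, a, branch(q, r(t, unit), q))).
Delete trivial equation r(unit, unit) = r(unit, unit).
Delete trivial equation a = a.
Decompose r/2: k = k,  t = r(unit, k).
Delete trivial equation k = k.
Bind t := r(unit, k); substituting into the remaining equations gives: branch(branch(3, 3, a), r(3, 3), r(q, 3)) = branch(branch(3, 3, a), r(3, 3), r(r(unit, k), 3)),  r(r(k, k), branch(k, a, w)) = r(r(k, k), branch(k, a, branch(q, r(r(unit, k), unit), q))). Substituting into the earlier binding gives x2 := branch(q, r(r(unit, k), unit), q).
Decompose branch/3: branch(3, 3, a) = branch(3, 3, a),  r(3, 3) = r(3, 3),  r(q, 3) = r(r(unit, k), 3).
Delete trivial equation branch(3, 3, a) = branch(3, 3, a).
Delete trivial equation r(3, 3) = r(3, 3).
Decompose r/2: q = r(unit, k),  3 = 3.
Bind q := r(unit, k); substituting into the one remaining equation that mentions q gives: r(r(k, k), branch(k, a, w)) = r(r(k, k), branch(k, a, branch(r(unit, k), r(r(unit, k), unit), r(unit, k)))). Substituting into the earlier binding gives x2 := branch(r(unit, k), r(r(unit, k), unit), r(unit, k)).
Delete trivial equation 3 = 3.
Decompose r/2: r(k, k) = r(k, k),  branch(k, a, w) = branch(k, a, branch(r(unit, k), r(r(unit, k), unit), r(unit, k))).
Delete trivial equation r(k, k) = r(k, k).
Decompose branch/3: k = k,  a = a,  w = branch(r(unit, k), r(r(unit, k), unit), r(unit, k)).
Delete trivial equation k = k.
Delete trivial equation a = a.
Bind w := branch(r(unit, k), r(r(unit, k), unit), r(unit, k)).
MGU = { x2 := branch(r(unit, k), r(r(unit, k), unit), r(unit, k)), t := r(unit, k), q := r(unit, k), w := branch(r(unit, k), r(r(unit, k), unit), r(unit, k)) }, so t := r(unit, k).

r(unit, k)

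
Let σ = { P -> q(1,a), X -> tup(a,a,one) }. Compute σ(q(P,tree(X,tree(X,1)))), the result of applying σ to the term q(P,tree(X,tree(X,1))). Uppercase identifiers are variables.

q(q(1,a),tree(tup(a,a,one),tree(tup(a,a,one),1)))

Replace each occurrence of P with q(1,a).
Replace each occurrence of X with tup(a,a,one).
Result: q(q(1,a),tree(tup(a,a,one),tree(tup(a,a,one),1))).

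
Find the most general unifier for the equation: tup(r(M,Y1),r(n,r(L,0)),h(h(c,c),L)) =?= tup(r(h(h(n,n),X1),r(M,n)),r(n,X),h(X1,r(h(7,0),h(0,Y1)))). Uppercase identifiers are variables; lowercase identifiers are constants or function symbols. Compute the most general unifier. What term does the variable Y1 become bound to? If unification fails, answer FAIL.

r(h(h(n,n),h(c,c)),n)

Decompose tup/3: r(M,Y1) =?= r(h(h(n,n),X1),r(M,n)),  r(n,r(L,0)) =?= r(n,X),  h(h(c,c),L) =?= h(X1,r(h(7,0),h(0,Y1))).
Decompose r/2: M =?= h(h(n,n),X1),  Y1 =?= r(M,n).
Bind M := h(h(n,n),X1); substituting into the one remaining equation that mentions M gives: Y1 =?= r(h(h(n,n),X1),n).
Bind Y1 := r(h(h(n,n),X1),n); substituting into the one remaining equation that mentions Y1 gives: h(h(c,c),L) =?= h(X1,r(h(7,0),h(0,r(h(h(n,n),X1),n)))).
Decompose r/2: n =?= n,  r(L,0) =?= X.
Delete trivial equation n =?= n.
Bind X := r(L,0); no other remaining equation mentions X.
Decompose h/2: h(c,c) =?= X1,  L =?= r(h(7,0),h(0,r(h(h(n,n),X1),n))).
Bind X1 := h(c,c); substituting into the remaining equation gives: L =?= r(h(7,0),h(0,r(h(h(n,n),h(c,c)),n))). Substituting into the earlier bindings gives M := h(h(n,n),h(c,c)), Y1 := r(h(h(n,n),h(c,c)),n).
Bind L := r(h(7,0),h(0,r(h(h(n,n),h(c,c)),n))). Substituting into the earlier binding gives X := r(r(h(7,0),h(0,r(h(h(n,n),h(c,c)),n))),0).
MGU = { M ↦ h(h(n,n),h(c,c)), Y1 ↦ r(h(h(n,n),h(c,c)),n), X ↦ r(r(h(7,0),h(0,r(h(h(n,n),h(c,c)),n))),0), X1 ↦ h(c,c), L ↦ r(h(7,0),h(0,r(h(h(n,n),h(c,c)),n))) }, so Y1 ↦ r(h(h(n,n),h(c,c)),n).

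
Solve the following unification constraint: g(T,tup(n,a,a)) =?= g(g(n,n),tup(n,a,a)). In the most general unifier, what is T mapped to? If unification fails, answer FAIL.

Decompose g/2: T =?= g(n,n),  tup(n,a,a) =?= tup(n,a,a).
Bind T := g(n,n); no other remaining equation mentions T.
Delete trivial equation tup(n,a,a) =?= tup(n,a,a).
MGU = { T := g(n,n) }, so T := g(n,n).

g(n,n)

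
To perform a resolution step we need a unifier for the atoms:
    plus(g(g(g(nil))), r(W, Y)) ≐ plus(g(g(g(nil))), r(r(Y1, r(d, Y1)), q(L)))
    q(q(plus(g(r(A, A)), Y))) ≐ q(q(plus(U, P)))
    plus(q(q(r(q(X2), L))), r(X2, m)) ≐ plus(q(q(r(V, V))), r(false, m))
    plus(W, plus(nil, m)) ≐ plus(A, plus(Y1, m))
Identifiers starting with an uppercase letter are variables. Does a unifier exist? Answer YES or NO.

Decompose plus/2: g(g(g(nil))) ≐ g(g(g(nil))),  r(W, Y) ≐ r(r(Y1, r(d, Y1)), q(L)).
Delete trivial equation g(g(g(nil))) ≐ g(g(g(nil))).
Decompose r/2: W ≐ r(Y1, r(d, Y1)),  Y ≐ q(L).
Bind W := r(Y1, r(d, Y1)); substituting into the one remaining equation that mentions W gives: plus(r(Y1, r(d, Y1)), plus(nil, m)) ≐ plus(A, plus(Y1, m)).
Bind Y := q(L); substituting into the one remaining equation that mentions Y gives: q(q(plus(g(r(A, A)), q(L)))) ≐ q(q(plus(U, P))).
Decompose q/1: q(plus(g(r(A, A)), q(L))) ≐ q(plus(U, P)).
Decompose q/1: plus(g(r(A, A)), q(L)) ≐ plus(U, P).
Decompose plus/2: g(r(A, A)) ≐ U,  q(L) ≐ P.
Bind U := g(r(A, A)); no other remaining equation mentions U.
Bind P := q(L); no other remaining equation mentions P.
Decompose plus/2: q(q(r(q(X2), L))) ≐ q(q(r(V, V))),  r(X2, m) ≐ r(false, m).
Decompose q/1: q(r(q(X2), L)) ≐ q(r(V, V)).
Decompose q/1: r(q(X2), L) ≐ r(V, V).
Decompose r/2: q(X2) ≐ V,  L ≐ V.
Bind V := q(X2); substituting into the one remaining equation that mentions V gives: L ≐ q(X2).
Bind L := q(X2); no other remaining equation mentions L. Substituting into the earlier bindings gives Y := q(q(X2)), P := q(q(X2)).
Decompose r/2: X2 ≐ false,  m ≐ m.
Bind X2 := false; no other remaining equation mentions X2. Substituting into the earlier bindings gives Y := q(q(false)), P := q(q(false)), V := q(false), L := q(false).
Delete trivial equation m ≐ m.
Decompose plus/2: r(Y1, r(d, Y1)) ≐ A,  plus(nil, m) ≐ plus(Y1, m).
Bind A := r(Y1, r(d, Y1)); no other remaining equation mentions A. Substituting into the earlier binding gives U := g(r(r(Y1, r(d, Y1)), r(Y1, r(d, Y1)))).
Decompose plus/2: nil ≐ Y1,  m ≐ m.
Bind Y1 := nil; no other remaining equation mentions Y1. Substituting into the earlier bindings gives W := r(nil, r(d, nil)), U := g(r(r(nil, r(d, nil)), r(nil, r(d, nil)))), A := r(nil, r(d, nil)).
Delete trivial equation m ≐ m.
No equations remain and no clash or occurs-check failure arose, so a unifier exists.

YES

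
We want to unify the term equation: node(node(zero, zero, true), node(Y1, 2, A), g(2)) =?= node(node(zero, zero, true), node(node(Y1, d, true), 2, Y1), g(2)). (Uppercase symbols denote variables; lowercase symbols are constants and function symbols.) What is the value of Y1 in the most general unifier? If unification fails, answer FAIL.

FAIL

Decompose node/3: node(zero, zero, true) =?= node(zero, zero, true),  node(Y1, 2, A) =?= node(node(Y1, d, true), 2, Y1),  g(2) =?= g(2).
Delete trivial equation node(zero, zero, true) =?= node(zero, zero, true).
Decompose node/3: Y1 =?= node(Y1, d, true),  2 =?= 2,  A =?= Y1.
Occurs check fails: Y1 occurs in node(Y1, d, true); the equation Y1 =?= node(Y1, d, true) has no finite solution.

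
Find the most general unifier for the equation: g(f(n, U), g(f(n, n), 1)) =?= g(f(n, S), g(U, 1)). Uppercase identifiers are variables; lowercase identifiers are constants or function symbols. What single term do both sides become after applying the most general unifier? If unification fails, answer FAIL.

Decompose g/2: f(n, U) =?= f(n, S),  g(f(n, n), 1) =?= g(U, 1).
Decompose f/2: n =?= n,  U =?= S.
Delete trivial equation n =?= n.
Bind U := S; substituting into the remaining equation gives: g(f(n, n), 1) =?= g(S, 1).
Decompose g/2: f(n, n) =?= S,  1 =?= 1.
Bind S := f(n, n); no other remaining equation mentions S. Substituting into the earlier binding gives U := f(n, n).
Delete trivial equation 1 =?= 1.
Applying the MGU to either side gives g(f(n, f(n, n)), g(f(n, n), 1)).

g(f(n, f(n, n)), g(f(n, n), 1))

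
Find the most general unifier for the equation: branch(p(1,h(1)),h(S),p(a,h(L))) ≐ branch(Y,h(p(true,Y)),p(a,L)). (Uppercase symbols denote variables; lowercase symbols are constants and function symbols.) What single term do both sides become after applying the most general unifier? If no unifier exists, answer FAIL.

FAIL

Decompose branch/3: p(1,h(1)) ≐ Y,  h(S) ≐ h(p(true,Y)),  p(a,h(L)) ≐ p(a,L).
Bind Y := p(1,h(1)); substituting into the one remaining equation that mentions Y gives: h(S) ≐ h(p(true,p(1,h(1)))).
Decompose h/1: S ≐ p(true,p(1,h(1))).
Bind S := p(true,p(1,h(1))); no other remaining equation mentions S.
Decompose p/2: a ≐ a,  h(L) ≐ L.
Delete trivial equation a ≐ a.
Occurs check fails: L occurs in h(L); the equation L ≐ h(L) has no finite solution.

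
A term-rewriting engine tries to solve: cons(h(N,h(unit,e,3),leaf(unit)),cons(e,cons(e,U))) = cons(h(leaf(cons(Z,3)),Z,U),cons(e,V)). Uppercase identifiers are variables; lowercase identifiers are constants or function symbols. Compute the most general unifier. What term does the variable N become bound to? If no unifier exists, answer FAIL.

leaf(cons(h(unit,e,3),3))

Decompose cons/2: h(N,h(unit,e,3),leaf(unit)) = h(leaf(cons(Z,3)),Z,U),  cons(e,cons(e,U)) = cons(e,V).
Decompose h/3: N = leaf(cons(Z,3)),  h(unit,e,3) = Z,  leaf(unit) = U.
Bind N := leaf(cons(Z,3)); no other remaining equation mentions N.
Bind Z := h(unit,e,3); no other remaining equation mentions Z. Substituting into the earlier binding gives N := leaf(cons(h(unit,e,3),3)).
Bind U := leaf(unit); substituting into the remaining equation gives: cons(e,cons(e,leaf(unit))) = cons(e,V).
Decompose cons/2: e = e,  cons(e,leaf(unit)) = V.
Delete trivial equation e = e.
Bind V := cons(e,leaf(unit)).
MGU = { N -> leaf(cons(h(unit,e,3),3)), Z -> h(unit,e,3), U -> leaf(unit), V -> cons(e,leaf(unit)) }, so N -> leaf(cons(h(unit,e,3),3)).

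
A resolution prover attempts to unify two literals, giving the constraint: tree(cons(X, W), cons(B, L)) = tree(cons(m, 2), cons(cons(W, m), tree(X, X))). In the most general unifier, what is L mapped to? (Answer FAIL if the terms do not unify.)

tree(m, m)

Decompose tree/2: cons(X, W) = cons(m, 2),  cons(B, L) = cons(cons(W, m), tree(X, X)).
Decompose cons/2: X = m,  W = 2.
Bind X := m; substituting into the one remaining equation that mentions X gives: cons(B, L) = cons(cons(W, m), tree(m, m)).
Bind W := 2; substituting into the remaining equation gives: cons(B, L) = cons(cons(2, m), tree(m, m)).
Decompose cons/2: B = cons(2, m),  L = tree(m, m).
Bind B := cons(2, m); no other remaining equation mentions B.
Bind L := tree(m, m).
MGU = { X -> m, W -> 2, B -> cons(2, m), L -> tree(m, m) }, so L -> tree(m, m).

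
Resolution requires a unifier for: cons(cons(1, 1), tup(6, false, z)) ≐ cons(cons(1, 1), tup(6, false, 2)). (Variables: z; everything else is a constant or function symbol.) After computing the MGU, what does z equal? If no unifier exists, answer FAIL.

2

Decompose cons/2: cons(1, 1) ≐ cons(1, 1),  tup(6, false, z) ≐ tup(6, false, 2).
Delete trivial equation cons(1, 1) ≐ cons(1, 1).
Decompose tup/3: 6 ≐ 6,  false ≐ false,  z ≐ 2.
Delete trivial equation 6 ≐ 6.
Delete trivial equation false ≐ false.
Bind z := 2.
MGU = { z := 2 }, so z := 2.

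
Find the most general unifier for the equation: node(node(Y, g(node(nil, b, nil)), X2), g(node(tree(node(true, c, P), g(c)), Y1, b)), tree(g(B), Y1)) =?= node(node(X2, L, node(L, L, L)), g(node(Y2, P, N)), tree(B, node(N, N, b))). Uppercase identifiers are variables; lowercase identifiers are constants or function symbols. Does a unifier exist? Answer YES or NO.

Decompose node/3: node(Y, g(node(nil, b, nil)), X2) =?= node(X2, L, node(L, L, L)),  g(node(tree(node(true, c, P), g(c)), Y1, b)) =?= g(node(Y2, P, N)),  tree(g(B), Y1) =?= tree(B, node(N, N, b)).
Decompose node/3: Y =?= X2,  g(node(nil, b, nil)) =?= L,  X2 =?= node(L, L, L).
Bind Y := X2; no other remaining equation mentions Y.
Bind L := g(node(nil, b, nil)); substituting into the one remaining equation that mentions L gives: X2 =?= node(g(node(nil, b, nil)), g(node(nil, b, nil)), g(node(nil, b, nil))).
Bind X2 := node(g(node(nil, b, nil)), g(node(nil, b, nil)), g(node(nil, b, nil))); no other remaining equation mentions X2. Substituting into the earlier binding gives Y := node(g(node(nil, b, nil)), g(node(nil, b, nil)), g(node(nil, b, nil))).
Decompose g/1: node(tree(node(true, c, P), g(c)), Y1, b) =?= node(Y2, P, N).
Decompose node/3: tree(node(true, c, P), g(c)) =?= Y2,  Y1 =?= P,  b =?= N.
Bind Y2 := tree(node(true, c, P), g(c)); no other remaining equation mentions Y2.
Bind Y1 := P; substituting into the one remaining equation that mentions Y1 gives: tree(g(B), P) =?= tree(B, node(N, N, b)).
Bind N := b; substituting into the remaining equation gives: tree(g(B), P) =?= tree(B, node(b, b, b)).
Decompose tree/2: g(B) =?= B,  P =?= node(b, b, b).
Occurs check fails: B occurs in g(B); the equation B =?= g(B) has no finite solution.

NO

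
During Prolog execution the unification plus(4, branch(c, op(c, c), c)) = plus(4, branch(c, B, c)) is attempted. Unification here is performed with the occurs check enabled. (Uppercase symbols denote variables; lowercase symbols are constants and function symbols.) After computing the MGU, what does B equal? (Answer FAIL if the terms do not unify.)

Decompose plus/2: 4 = 4,  branch(c, op(c, c), c) = branch(c, B, c).
Delete trivial equation 4 = 4.
Decompose branch/3: c = c,  op(c, c) = B,  c = c.
Delete trivial equation c = c.
Bind B := op(c, c); no other remaining equation mentions B.
Delete trivial equation c = c.
MGU = { B ↦ op(c, c) }, so B ↦ op(c, c).

op(c, c)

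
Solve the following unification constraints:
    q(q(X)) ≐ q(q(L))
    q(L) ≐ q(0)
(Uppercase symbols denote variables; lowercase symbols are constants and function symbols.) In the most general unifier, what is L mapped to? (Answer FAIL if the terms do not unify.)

Decompose q/1: q(X) ≐ q(L).
Decompose q/1: X ≐ L.
Bind X := L; no other remaining equation mentions X.
Decompose q/1: L ≐ 0.
Bind L := 0. Substituting into the earlier binding gives X := 0.
MGU = { X ↦ 0, L ↦ 0 }, so L ↦ 0.

0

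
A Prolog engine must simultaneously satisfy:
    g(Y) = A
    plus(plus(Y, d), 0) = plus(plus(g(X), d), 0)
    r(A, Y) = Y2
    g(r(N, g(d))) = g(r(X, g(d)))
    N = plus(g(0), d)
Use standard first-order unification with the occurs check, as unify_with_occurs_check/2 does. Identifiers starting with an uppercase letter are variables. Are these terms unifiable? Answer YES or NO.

YES

Bind A := g(Y); substituting into the one remaining equation that mentions A gives: r(g(Y), Y) = Y2.
Decompose plus/2: plus(Y, d) = plus(g(X), d),  0 = 0.
Decompose plus/2: Y = g(X),  d = d.
Bind Y := g(X); substituting into the one remaining equation that mentions Y gives: r(g(g(X)), g(X)) = Y2. Substituting into the earlier binding gives A := g(g(X)).
Delete trivial equation d = d.
Delete trivial equation 0 = 0.
Bind Y2 := r(g(g(X)), g(X)); no other remaining equation mentions Y2.
Decompose g/1: r(N, g(d)) = r(X, g(d)).
Decompose r/2: N = X,  g(d) = g(d).
Bind N := X; substituting into the one remaining equation that mentions N gives: X = plus(g(0), d).
Delete trivial equation g(d) = g(d).
Bind X := plus(g(0), d). Substituting into the earlier bindings gives A := g(g(plus(g(0), d))), Y := g(plus(g(0), d)), Y2 := r(g(g(plus(g(0), d))), g(plus(g(0), d))), N := plus(g(0), d).
No equations remain and no clash or occurs-check failure arose, so a unifier exists.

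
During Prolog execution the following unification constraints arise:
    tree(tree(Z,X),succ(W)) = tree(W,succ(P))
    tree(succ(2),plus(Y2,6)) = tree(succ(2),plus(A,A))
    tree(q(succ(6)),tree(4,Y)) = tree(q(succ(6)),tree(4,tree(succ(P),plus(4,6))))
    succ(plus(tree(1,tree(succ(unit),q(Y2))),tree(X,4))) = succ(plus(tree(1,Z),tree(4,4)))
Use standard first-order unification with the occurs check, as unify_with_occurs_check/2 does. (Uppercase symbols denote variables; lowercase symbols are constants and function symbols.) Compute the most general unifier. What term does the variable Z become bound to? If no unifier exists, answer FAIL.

tree(succ(unit),q(6))

Decompose tree/2: tree(Z,X) = W,  succ(W) = succ(P).
Bind W := tree(Z,X); substituting into the one remaining equation that mentions W gives: succ(tree(Z,X)) = succ(P).
Decompose succ/1: tree(Z,X) = P.
Bind P := tree(Z,X); substituting into the one remaining equation that mentions P gives: tree(q(succ(6)),tree(4,Y)) = tree(q(succ(6)),tree(4,tree(succ(tree(Z,X)),plus(4,6)))).
Decompose tree/2: succ(2) = succ(2),  plus(Y2,6) = plus(A,A).
Delete trivial equation succ(2) = succ(2).
Decompose plus/2: Y2 = A,  6 = A.
Bind Y2 := A; substituting into the one remaining equation that mentions Y2 gives: succ(plus(tree(1,tree(succ(unit),q(A))),tree(X,4))) = succ(plus(tree(1,Z),tree(4,4))).
Bind A := 6; substituting into the one remaining equation that mentions A gives: succ(plus(tree(1,tree(succ(unit),q(6))),tree(X,4))) = succ(plus(tree(1,Z),tree(4,4))). Substituting into the earlier binding gives Y2 := 6.
Decompose tree/2: q(succ(6)) = q(succ(6)),  tree(4,Y) = tree(4,tree(succ(tree(Z,X)),plus(4,6))).
Delete trivial equation q(succ(6)) = q(succ(6)).
Decompose tree/2: 4 = 4,  Y = tree(succ(tree(Z,X)),plus(4,6)).
Delete trivial equation 4 = 4.
Bind Y := tree(succ(tree(Z,X)),plus(4,6)); no other remaining equation mentions Y.
Decompose succ/1: plus(tree(1,tree(succ(unit),q(6))),tree(X,4)) = plus(tree(1,Z),tree(4,4)).
Decompose plus/2: tree(1,tree(succ(unit),q(6))) = tree(1,Z),  tree(X,4) = tree(4,4).
Decompose tree/2: 1 = 1,  tree(succ(unit),q(6)) = Z.
Delete trivial equation 1 = 1.
Bind Z := tree(succ(unit),q(6)); no other remaining equation mentions Z. Substituting into the earlier bindings gives W := tree(tree(succ(unit),q(6)),X), P := tree(tree(succ(unit),q(6)),X), Y := tree(succ(tree(tree(succ(unit),q(6)),X)),plus(4,6)).
Decompose tree/2: X = 4,  4 = 4.
Bind X := 4; no other remaining equation mentions X. Substituting into the earlier bindings gives W := tree(tree(succ(unit),q(6)),4), P := tree(tree(succ(unit),q(6)),4), Y := tree(succ(tree(tree(succ(unit),q(6)),4)),plus(4,6)).
Delete trivial equation 4 = 4.
MGU = { W = tree(tree(succ(unit),q(6)),4), P = tree(tree(succ(unit),q(6)),4), Y2 = 6, A = 6, Y = tree(succ(tree(tree(succ(unit),q(6)),4)),plus(4,6)), Z = tree(succ(unit),q(6)), X = 4 }, so Z = tree(succ(unit),q(6)).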